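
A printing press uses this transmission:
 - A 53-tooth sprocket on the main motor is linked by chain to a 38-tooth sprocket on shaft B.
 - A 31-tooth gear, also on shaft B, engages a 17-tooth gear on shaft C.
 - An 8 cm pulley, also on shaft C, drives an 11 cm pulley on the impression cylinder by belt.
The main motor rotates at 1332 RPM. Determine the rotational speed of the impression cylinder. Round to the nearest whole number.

the main motor → shaft B (chain, 38/53): 1332 ÷ 0.71698 = 1857.8 RPM
shaft B → shaft C (gear mesh, 17/31): 1857.8 ÷ 0.54839 = 3387.7 RPM
shaft C → the impression cylinder (belt, 11/8): 3387.7 ÷ 1.375 = 2463.8 RPM

2464 RPM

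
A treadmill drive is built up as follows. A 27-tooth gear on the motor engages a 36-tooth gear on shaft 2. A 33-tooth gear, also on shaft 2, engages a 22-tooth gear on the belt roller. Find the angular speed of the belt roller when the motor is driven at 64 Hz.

Gear mesh: ratio = 36/27 = 1.3333, so shaft 2 turns at 64 / 1.3333 = 48 Hz.
Gear mesh: ratio = 22/33 = 0.66667, so the belt roller turns at 48 / 0.66667 = 72 Hz.

72 Hz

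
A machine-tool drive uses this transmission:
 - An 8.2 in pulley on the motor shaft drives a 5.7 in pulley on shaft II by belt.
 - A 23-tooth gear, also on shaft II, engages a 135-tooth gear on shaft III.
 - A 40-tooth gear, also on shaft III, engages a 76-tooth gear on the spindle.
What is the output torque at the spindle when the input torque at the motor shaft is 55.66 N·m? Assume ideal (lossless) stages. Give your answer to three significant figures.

Belt: ratio = 5.7/8.2 = 0.69512; torque at shaft II = 55.66 × 0.69512 = 38.69 N·m.
Gear mesh: ratio = 135/23 = 5.8696; torque at shaft III = 38.69 × 5.8696 = 227.1 N·m.
Gear mesh: ratio = 76/40 = 1.9; torque at the spindle = 227.1 × 1.9 = 431.48 N·m.

431 N·m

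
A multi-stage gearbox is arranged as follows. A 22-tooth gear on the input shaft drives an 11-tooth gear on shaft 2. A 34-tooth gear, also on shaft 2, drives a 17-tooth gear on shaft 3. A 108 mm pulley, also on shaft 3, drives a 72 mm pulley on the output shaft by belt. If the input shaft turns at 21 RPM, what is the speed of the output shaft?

the input shaft → shaft 2 (gear mesh, 11/22): 21 ÷ 0.5 = 42 RPM
shaft 2 → shaft 3 (gear mesh, 17/34): 42 ÷ 0.5 = 84 RPM
shaft 3 → the output shaft (belt, 72/108): 84 ÷ 0.66667 = 126 RPM

126 RPM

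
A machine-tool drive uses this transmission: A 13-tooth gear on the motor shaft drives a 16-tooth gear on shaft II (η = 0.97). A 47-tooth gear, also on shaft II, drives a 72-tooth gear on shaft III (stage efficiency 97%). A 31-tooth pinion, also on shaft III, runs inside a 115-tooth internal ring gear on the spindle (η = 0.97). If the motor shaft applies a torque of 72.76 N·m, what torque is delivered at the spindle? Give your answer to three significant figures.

464 N·m

After the gear mesh (16/13): 72.76 × 1.2308 × 0.97 = 86.864 N·m
After the gear mesh (72/47): 86.864 × 1.5319 × 0.97 = 129.08 N·m
After the internal gear (115/31): 129.08 × 3.7097 × 0.97 = 464.47 N·m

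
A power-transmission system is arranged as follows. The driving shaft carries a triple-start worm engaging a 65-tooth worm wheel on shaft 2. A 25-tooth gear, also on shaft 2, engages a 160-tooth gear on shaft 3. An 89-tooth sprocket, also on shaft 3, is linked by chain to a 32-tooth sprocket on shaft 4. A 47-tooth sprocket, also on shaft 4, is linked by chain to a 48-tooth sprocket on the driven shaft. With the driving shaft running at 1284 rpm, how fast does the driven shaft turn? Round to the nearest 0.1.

25.2 rpm

worm 65/3 = 21.667 → 1284/21.667 = 59.262 rpm
gear mesh 160/25 = 6.4 → 59.262/6.4 = 9.2596 rpm
chain 32/89 = 0.35955 → 9.2596/0.35955 = 25.753 rpm
chain 48/47 = 1.0213 → 25.753/1.0213 = 25.217 rpm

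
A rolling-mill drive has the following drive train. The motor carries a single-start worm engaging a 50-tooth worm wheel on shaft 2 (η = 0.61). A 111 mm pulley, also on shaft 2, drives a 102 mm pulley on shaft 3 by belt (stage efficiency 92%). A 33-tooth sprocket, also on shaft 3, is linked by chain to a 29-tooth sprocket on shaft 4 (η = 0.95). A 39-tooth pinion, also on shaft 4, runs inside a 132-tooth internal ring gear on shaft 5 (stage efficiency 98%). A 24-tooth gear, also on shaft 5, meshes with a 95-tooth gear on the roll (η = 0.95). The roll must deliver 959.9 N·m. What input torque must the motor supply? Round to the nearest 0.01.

Overall ratio R = 50 × 0.91892 × 0.87879 × 3.3846 × 3.9583 = 540.94; overall efficiency η = 0.61 × 0.92 × 0.95 × 0.98 × 0.95 = 0.4964.
Input torque = output torque / (R × η) = 959.9 / (540.94 × 0.4964) = 3.575 N·m.

3.58 N·m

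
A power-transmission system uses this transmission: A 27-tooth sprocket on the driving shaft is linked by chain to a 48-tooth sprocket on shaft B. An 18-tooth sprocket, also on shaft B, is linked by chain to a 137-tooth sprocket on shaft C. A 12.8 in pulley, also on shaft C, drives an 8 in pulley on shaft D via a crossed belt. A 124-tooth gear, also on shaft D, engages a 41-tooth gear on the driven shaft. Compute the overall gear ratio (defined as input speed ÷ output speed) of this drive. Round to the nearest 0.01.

Each stage contributes driven/driver: chain 48/27 = 1.7778, chain 137/18 = 7.6111, belt 8/12.8 = 0.625, gear mesh 41/124 = 0.33065.
Overall: 1.7778 × 7.6111 × 0.625 × 0.33065 = 2.7962.

2.80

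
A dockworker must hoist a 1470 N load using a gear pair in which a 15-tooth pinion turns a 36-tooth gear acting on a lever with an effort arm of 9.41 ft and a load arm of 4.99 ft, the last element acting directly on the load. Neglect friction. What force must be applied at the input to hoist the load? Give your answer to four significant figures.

324.8 N

Gear pair MA = 36/15 = 2.4.
Lever MA = effort arm / load arm = 9.41/4.99 = 1.8858.
Combined ideal MA = 2.4 × 1.8858 = 4.5259.
Effort = load / MA = 1470 / 4.5259 = 324.8 N.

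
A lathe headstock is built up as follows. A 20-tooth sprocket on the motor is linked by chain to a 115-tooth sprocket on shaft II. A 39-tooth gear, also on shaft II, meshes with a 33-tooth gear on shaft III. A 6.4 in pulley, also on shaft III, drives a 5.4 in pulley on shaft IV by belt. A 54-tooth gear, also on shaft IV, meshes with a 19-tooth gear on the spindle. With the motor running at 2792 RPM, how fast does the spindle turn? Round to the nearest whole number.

1933 RPM

Chain: ratio = 115/20 = 5.75, so shaft II turns at 2792 / 5.75 = 485.57 RPM.
Gear mesh: ratio = 33/39 = 0.84615, so shaft III turns at 485.57 / 0.84615 = 573.85 RPM.
Belt: ratio = 5.4/6.4 = 0.84375, so shaft IV turns at 573.85 / 0.84375 = 680.12 RPM.
Gear mesh: ratio = 19/54 = 0.35185, so the spindle turns at 680.12 / 0.35185 = 1933 RPM.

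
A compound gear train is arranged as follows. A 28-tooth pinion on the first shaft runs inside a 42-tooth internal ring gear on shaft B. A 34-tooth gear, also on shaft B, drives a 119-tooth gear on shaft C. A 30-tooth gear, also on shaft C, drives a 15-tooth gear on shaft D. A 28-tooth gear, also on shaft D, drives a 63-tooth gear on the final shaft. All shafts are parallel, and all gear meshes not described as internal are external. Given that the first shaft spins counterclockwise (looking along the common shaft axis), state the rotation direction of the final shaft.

clockwise

the first shaft → shaft B: internal mesh, same direction → CCW.
shaft B → shaft C: external mesh, 1 reversal → CW.
shaft C → shaft D: external mesh, 1 reversal → CCW.
shaft D → the final shaft: external mesh, 1 reversal → CW.
3 reversals in total — an odd number — so the final shaft turns opposite to the first shaft.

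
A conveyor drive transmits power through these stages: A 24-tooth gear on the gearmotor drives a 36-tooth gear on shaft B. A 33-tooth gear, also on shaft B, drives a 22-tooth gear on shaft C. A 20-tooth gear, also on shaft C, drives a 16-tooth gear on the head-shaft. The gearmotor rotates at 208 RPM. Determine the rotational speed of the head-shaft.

260 RPM

the gearmotor → shaft B (gear mesh, 36/24): 208 ÷ 1.5 = 138.67 RPM
shaft B → shaft C (gear mesh, 22/33): 138.67 ÷ 0.66667 = 208 RPM
shaft C → the head-shaft (gear mesh, 16/20): 208 ÷ 0.8 = 260 RPM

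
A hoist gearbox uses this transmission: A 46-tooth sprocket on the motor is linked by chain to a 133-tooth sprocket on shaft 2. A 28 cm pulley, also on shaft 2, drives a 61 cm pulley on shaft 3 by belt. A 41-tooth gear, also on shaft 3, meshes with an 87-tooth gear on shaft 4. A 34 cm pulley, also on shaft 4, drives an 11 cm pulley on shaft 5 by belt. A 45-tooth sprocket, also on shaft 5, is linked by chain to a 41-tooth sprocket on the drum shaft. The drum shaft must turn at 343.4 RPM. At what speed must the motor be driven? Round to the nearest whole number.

1353 RPM

Overall ratio R = 2.8913 × 2.1786 × 2.122 × 0.32353 × 0.91111 = 3.9399.
Required input speed = output speed × R = 343.4 × 3.9399 = 1353 RPM.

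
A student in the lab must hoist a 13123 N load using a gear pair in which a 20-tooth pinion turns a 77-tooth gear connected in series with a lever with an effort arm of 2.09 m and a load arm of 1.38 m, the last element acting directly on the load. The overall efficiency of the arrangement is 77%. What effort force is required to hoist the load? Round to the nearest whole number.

Gear pair MA = 77/20 = 3.85.
Lever MA = effort arm / load arm = 2.09/1.38 = 1.5145.
Combined ideal MA = 3.85 × 1.5145 = 5.8308.
Actual MA = 5.8308 × 0.77 = 4.4897.
Effort = load / actual MA = 13123 / 4.4897 = 2922.9 N.

2923 N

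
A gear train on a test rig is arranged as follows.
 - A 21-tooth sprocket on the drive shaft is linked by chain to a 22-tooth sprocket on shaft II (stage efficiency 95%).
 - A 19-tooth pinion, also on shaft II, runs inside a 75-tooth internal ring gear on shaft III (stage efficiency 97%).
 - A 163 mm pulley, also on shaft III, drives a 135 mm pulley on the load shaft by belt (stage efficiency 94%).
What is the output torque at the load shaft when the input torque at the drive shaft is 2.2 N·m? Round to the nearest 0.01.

After the chain (22/21): 2.2 × 1.0476 × 0.95 = 2.1895 N·m
After the internal gear (75/19): 2.1895 × 3.9474 × 0.97 = 8.3836 N·m
After the belt (135/163): 8.3836 × 0.82822 × 0.94 = 6.5268 N·m

6.53 N·m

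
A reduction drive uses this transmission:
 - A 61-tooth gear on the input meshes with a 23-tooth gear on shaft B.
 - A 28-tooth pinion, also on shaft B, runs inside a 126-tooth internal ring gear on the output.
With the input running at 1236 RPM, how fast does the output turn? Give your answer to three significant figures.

Gear mesh: ratio = 23/61 = 0.37705, so shaft B turns at 1236 / 0.37705 = 3278.1 RPM.
Internal gear: ratio = 126/28 = 4.5, so the output turns at 3278.1 / 4.5 = 728.46 RPM.

728 RPM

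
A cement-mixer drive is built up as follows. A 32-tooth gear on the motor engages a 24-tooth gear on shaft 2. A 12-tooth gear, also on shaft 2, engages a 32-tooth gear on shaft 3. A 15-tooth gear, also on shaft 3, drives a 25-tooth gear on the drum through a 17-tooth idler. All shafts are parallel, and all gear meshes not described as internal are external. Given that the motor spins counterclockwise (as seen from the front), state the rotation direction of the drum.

the motor → shaft 2: external mesh, 1 reversal → CW.
shaft 2 → shaft 3: external mesh, 1 reversal → CCW.
shaft 3 → the drum: driver → idler → driven is 2 external meshes, 2 reversals → CCW.
4 reversals in total — an even number — so the drum turns the same way as the motor.

counterclockwise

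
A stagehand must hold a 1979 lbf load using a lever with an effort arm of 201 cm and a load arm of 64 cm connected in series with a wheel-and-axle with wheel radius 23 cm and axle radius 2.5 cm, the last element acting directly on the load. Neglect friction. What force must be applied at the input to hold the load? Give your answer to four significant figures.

68.49 lbf

Lever MA = effort arm / load arm = 201/64 = 3.1406.
Wheel-and-axle MA = R/r = 23/2.5 = 9.2.
Combined ideal MA = 3.1406 × 9.2 = 28.894.
Effort = load / MA = 1979 / 28.894 = 68.492 lbf.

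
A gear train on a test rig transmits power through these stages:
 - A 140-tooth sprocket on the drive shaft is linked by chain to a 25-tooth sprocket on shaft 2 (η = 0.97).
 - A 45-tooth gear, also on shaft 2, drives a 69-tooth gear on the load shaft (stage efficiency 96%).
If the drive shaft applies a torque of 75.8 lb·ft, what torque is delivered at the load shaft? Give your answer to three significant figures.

19.3 lb·ft

Chain: ratio = 25/140 = 0.17857; torque at shaft 2 = 75.8 × 0.17857 × 0.97 = 13.13 lb·ft.
Gear mesh: ratio = 69/45 = 1.5333; torque at the load shaft = 13.13 × 1.5333 × 0.96 = 19.327 lb·ft.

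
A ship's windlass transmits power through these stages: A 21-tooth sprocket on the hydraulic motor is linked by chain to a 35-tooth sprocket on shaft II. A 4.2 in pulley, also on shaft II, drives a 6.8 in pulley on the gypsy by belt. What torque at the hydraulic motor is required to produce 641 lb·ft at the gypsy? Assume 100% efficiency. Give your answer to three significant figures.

238 lb·ft

Overall ratio R = 1.6667 × 1.619 = 2.6984.
Input torque = output torque / R = 641 / 2.6984 = 237.55 lb·ft.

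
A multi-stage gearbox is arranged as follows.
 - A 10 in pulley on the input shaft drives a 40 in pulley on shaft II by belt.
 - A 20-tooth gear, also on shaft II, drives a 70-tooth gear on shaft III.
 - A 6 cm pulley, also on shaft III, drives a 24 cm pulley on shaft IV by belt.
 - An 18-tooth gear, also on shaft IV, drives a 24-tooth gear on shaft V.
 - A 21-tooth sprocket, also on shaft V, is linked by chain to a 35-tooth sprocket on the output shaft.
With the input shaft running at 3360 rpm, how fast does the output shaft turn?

Belt: ratio = 40/10 = 4, so shaft II turns at 3360 / 4 = 840 rpm.
Gear mesh: ratio = 70/20 = 3.5, so shaft III turns at 840 / 3.5 = 240 rpm.
Belt: ratio = 24/6 = 4, so shaft IV turns at 240 / 4 = 60 rpm.
Gear mesh: ratio = 24/18 = 1.3333, so shaft V turns at 60 / 1.3333 = 45 rpm.
Chain: ratio = 35/21 = 1.6667, so the output shaft turns at 45 / 1.6667 = 27 rpm.

27 rpm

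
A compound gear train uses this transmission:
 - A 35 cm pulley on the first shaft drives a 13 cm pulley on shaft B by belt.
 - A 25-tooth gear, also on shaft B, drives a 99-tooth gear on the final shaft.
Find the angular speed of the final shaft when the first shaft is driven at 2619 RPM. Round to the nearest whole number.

the first shaft → shaft B (belt, 13/35): 2619 ÷ 0.37143 = 7051.2 RPM
shaft B → the final shaft (gear mesh, 99/25): 7051.2 ÷ 3.96 = 1780.6 RPM

1781 RPM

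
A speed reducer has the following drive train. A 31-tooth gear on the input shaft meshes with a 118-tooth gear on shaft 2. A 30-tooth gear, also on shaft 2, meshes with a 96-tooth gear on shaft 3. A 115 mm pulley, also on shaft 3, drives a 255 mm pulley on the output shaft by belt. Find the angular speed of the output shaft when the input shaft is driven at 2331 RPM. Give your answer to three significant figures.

gear mesh 118/31 = 3.8065 → 2331/3.8065 = 612.38 RPM
gear mesh 96/30 = 3.2 → 612.38/3.2 = 191.37 RPM
belt 255/115 = 2.2174 → 191.37/2.2174 = 86.304 RPM

86.3 RPM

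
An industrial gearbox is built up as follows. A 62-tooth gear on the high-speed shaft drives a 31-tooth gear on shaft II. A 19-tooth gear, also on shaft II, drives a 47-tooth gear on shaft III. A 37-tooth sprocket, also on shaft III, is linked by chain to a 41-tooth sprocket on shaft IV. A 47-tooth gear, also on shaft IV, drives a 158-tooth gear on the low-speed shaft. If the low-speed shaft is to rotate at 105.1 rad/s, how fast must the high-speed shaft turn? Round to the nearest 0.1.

484.2 rad/s

Overall ratio R = 0.5 × 2.4737 × 1.1081 × 3.3617 = 4.6074.
Required input speed = output speed × R = 105.1 × 4.6074 = 484.24 rad/s.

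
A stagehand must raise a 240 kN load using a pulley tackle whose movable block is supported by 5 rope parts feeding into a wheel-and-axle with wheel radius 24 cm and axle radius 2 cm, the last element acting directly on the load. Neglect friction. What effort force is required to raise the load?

4 kN

Block-and-tackle MA = number of supporting rope parts = 5.
Wheel-and-axle MA = R/r = 24/2 = 12.
Combined ideal MA = 5 × 12 = 60.
Effort = load / MA = 240 / 60 = 4 kN.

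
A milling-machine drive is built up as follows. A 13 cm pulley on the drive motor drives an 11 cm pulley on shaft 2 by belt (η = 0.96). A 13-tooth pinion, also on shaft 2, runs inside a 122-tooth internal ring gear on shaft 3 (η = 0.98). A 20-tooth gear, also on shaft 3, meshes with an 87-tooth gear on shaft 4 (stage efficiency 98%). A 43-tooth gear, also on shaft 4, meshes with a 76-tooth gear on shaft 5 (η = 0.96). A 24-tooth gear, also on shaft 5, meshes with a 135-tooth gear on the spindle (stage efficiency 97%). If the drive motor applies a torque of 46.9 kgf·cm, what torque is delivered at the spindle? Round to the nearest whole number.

belt 11/13 = 0.84615 → τ = 46.9·0.84615·0.96 = 38.097 kgf·cm
internal gear 122/13 = 9.3846 → τ = 38.097·9.3846·0.98 = 350.38 kgf·cm
gear mesh 87/20 = 4.35 → τ = 350.38·4.35·0.98 = 1493.7 kgf·cm
gear mesh 76/43 = 1.7674 → τ = 1493.7·1.7674·0.96 = 2534.4 kgf·cm
gear mesh 135/24 = 5.625 → τ = 2534.4·5.625·0.97 = 13828 kgf·cm

13828 kgf·cm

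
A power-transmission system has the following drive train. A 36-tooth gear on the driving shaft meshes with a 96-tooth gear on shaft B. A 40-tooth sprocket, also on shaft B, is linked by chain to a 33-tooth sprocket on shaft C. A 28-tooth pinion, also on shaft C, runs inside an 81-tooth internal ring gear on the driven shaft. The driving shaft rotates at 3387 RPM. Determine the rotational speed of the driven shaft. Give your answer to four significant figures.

532.2 RPM

the driving shaft → shaft B (gear mesh, 96/36): 3387 ÷ 2.6667 = 1270.1 RPM
shaft B → shaft C (chain, 33/40): 1270.1 ÷ 0.825 = 1539.5 RPM
shaft C → the driven shaft (internal gear, 81/28): 1539.5 ÷ 2.8929 = 532.19 RPM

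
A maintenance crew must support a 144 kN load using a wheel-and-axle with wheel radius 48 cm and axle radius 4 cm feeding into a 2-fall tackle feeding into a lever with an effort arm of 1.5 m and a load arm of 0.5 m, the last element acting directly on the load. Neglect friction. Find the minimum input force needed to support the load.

Wheel-and-axle MA = R/r = 48/4 = 12.
Block-and-tackle MA = number of supporting rope parts = 2.
Lever MA = effort arm / load arm = 1.5/0.5 = 3.
Combined ideal MA = 12 × 2 × 3 = 72.
Effort = load / MA = 144 / 72 = 2 kN.

2 kN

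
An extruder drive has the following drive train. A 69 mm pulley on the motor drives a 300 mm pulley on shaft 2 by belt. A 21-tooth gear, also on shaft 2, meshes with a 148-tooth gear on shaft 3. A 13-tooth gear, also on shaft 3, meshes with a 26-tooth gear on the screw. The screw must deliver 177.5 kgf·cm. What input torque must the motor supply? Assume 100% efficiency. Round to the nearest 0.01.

Overall ratio R = 4.3478 × 7.0476 × 2 = 61.284.
Input torque = output torque / R = 177.5 / 61.284 = 2.8964 kgf·cm.

2.90 kgf·cm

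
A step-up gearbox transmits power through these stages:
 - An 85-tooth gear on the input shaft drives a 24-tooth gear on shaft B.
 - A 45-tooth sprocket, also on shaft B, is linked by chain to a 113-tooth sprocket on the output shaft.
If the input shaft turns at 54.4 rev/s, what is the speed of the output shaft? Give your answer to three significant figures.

76.7 rev/s

the input shaft → shaft B (gear mesh, 24/85): 54.4 ÷ 0.28235 = 192.67 rev/s
shaft B → the output shaft (chain, 113/45): 192.67 ÷ 2.5111 = 76.726 rev/s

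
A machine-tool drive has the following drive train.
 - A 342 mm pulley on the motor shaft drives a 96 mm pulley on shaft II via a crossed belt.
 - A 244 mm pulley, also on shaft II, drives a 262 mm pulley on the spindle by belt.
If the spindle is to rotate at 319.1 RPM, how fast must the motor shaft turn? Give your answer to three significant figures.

96.2 RPM

Overall ratio R = 0.2807 × 1.0738 = 0.30141.
Required input speed = output speed × R = 319.1 × 0.30141 = 96.18 RPM.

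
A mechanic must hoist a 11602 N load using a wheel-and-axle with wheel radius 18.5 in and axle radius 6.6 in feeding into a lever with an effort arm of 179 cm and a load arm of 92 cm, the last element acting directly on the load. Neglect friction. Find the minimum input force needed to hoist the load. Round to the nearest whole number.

Wheel-and-axle MA = R/r = 18.5/6.6 = 2.803.
Lever MA = effort arm / load arm = 179/92 = 1.9457.
Combined ideal MA = 2.803 × 1.9457 = 5.4537.
Effort = load / MA = 11602 / 5.4537 = 2127.4 N.

2127 N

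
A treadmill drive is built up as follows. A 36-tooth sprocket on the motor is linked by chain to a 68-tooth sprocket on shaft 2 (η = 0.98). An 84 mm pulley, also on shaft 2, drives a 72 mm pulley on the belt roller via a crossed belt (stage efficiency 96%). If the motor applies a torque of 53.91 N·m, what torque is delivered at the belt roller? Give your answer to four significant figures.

82.12 N·m

After the chain (68/36): 53.91 × 1.8889 × 0.98 = 99.793 N·m
After the belt (72/84): 99.793 × 0.85714 × 0.96 = 82.116 N·m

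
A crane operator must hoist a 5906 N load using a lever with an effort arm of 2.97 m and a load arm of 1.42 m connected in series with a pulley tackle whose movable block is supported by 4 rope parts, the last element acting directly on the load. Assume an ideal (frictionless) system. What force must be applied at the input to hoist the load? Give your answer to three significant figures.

Lever MA = effort arm / load arm = 2.97/1.42 = 2.0915.
Block-and-tackle MA = number of supporting rope parts = 4.
Combined ideal MA = 2.0915 × 4 = 8.3662.
Effort = load / MA = 5906 / 8.3662 = 705.94 N.

706 N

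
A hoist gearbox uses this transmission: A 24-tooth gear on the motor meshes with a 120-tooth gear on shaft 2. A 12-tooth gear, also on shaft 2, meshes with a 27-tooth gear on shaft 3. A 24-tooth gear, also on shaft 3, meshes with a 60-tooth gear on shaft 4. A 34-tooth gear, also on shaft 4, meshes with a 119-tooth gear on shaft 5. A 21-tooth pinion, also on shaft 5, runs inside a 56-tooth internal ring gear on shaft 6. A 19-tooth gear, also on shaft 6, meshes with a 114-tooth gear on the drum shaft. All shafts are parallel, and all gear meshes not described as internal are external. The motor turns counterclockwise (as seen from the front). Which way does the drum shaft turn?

the motor → shaft 2: external mesh, 1 reversal → CW.
shaft 2 → shaft 3: external mesh, 1 reversal → CCW.
shaft 3 → shaft 4: external mesh, 1 reversal → CW.
shaft 4 → shaft 5: external mesh, 1 reversal → CCW.
shaft 5 → shaft 6: internal mesh, same direction → CCW.
shaft 6 → the drum shaft: external mesh, 1 reversal → CW.
5 reversals in total — an odd number — so the drum shaft turns opposite to the motor.

clockwise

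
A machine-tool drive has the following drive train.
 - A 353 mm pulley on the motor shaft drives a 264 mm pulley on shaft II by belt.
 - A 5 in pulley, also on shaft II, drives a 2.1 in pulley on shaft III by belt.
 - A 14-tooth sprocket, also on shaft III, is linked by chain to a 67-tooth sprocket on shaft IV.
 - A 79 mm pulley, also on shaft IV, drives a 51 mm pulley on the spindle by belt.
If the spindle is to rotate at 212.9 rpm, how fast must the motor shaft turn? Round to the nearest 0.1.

Overall ratio R = 0.74788 × 0.42 × 4.7857 × 0.64557 = 0.97044.
Required input speed = output speed × R = 212.9 × 0.97044 = 206.61 rpm.

206.6 rpm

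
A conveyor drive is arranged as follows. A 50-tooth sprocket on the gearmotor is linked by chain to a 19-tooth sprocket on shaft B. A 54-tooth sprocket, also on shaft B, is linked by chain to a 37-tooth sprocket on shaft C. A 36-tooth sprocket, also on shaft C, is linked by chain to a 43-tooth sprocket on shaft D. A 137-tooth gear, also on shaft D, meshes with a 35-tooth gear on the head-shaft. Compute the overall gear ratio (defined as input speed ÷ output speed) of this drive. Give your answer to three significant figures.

Each stage contributes driven/driver: chain 19/50 = 0.38, chain 37/54 = 0.68519, chain 43/36 = 1.1944, gear mesh 35/137 = 0.25547.
Overall: 0.38 × 0.68519 × 1.1944 × 0.25547 = 0.079452.

0.0795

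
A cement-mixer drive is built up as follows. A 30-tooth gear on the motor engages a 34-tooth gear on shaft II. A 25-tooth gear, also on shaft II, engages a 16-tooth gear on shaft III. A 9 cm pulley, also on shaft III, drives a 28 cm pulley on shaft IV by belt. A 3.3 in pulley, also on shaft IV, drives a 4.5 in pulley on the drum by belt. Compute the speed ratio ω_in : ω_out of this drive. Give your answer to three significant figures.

3.08

Each stage contributes driven/driver: gear mesh 34/30 = 1.1333, gear mesh 16/25 = 0.64, belt 28/9 = 3.1111, belt 4.5/3.3 = 1.3636.
Overall: 1.1333 × 0.64 × 3.1111 × 1.3636 = 3.0772.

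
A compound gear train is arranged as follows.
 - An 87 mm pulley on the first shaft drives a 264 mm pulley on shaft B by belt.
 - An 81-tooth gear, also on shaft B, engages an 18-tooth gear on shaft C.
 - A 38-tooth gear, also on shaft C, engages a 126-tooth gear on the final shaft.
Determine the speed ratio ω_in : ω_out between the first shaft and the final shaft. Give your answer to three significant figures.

2.24

Each stage contributes driven/driver: belt 264/87 = 3.0345, gear mesh 18/81 = 0.22222, gear mesh 126/38 = 3.3158.
Overall: 3.0345 × 0.22222 × 3.3158 = 2.2359.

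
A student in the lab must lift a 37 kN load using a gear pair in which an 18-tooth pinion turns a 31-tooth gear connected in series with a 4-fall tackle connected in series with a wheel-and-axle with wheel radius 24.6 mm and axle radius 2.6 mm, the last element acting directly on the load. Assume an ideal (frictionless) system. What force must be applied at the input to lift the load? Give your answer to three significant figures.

0.568 kN

Gear pair MA = 31/18 = 1.7222.
Block-and-tackle MA = number of supporting rope parts = 4.
Wheel-and-axle MA = R/r = 24.6/2.6 = 9.4615.
Combined ideal MA = 1.7222 × 4 × 9.4615 = 65.179.
Effort = load / MA = 37 / 65.179 = 0.56766 kN.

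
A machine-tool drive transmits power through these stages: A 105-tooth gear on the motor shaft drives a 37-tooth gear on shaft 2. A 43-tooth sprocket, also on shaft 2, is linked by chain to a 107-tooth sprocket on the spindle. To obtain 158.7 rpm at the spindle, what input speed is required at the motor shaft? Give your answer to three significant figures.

139 rpm

Overall ratio R = 0.35238 × 2.4884 = 0.87685.
Required input speed = output speed × R = 158.7 × 0.87685 = 139.16 rpm.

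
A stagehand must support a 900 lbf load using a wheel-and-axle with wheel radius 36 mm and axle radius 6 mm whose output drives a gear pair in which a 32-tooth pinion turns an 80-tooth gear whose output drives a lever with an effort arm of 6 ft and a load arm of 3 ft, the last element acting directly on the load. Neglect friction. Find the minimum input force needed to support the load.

Wheel-and-axle MA = R/r = 36/6 = 6.
Gear pair MA = 80/32 = 2.5.
Lever MA = effort arm / load arm = 6/3 = 2.
Combined ideal MA = 6 × 2.5 × 2 = 30.
Effort = load / MA = 900 / 30 = 30 lbf.

30 lbf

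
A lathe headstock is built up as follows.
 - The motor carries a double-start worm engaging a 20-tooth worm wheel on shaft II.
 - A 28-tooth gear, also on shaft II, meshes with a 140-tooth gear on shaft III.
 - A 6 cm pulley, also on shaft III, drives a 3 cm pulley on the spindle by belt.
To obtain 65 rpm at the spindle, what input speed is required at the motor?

1625 rpm

Overall ratio R = 10 × 5 × 0.5 = 25.
Required input speed = output speed × R = 65 × 25 = 1625 rpm.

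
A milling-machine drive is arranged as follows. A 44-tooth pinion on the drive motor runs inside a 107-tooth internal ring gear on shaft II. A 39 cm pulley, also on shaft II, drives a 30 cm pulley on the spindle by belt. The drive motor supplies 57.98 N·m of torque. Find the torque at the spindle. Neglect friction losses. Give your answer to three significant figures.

108 N·m

After the internal gear (107/44): 57.98 × 2.4318 = 141 N·m
After the belt (30/39): 141 × 0.76923 = 108.46 N·m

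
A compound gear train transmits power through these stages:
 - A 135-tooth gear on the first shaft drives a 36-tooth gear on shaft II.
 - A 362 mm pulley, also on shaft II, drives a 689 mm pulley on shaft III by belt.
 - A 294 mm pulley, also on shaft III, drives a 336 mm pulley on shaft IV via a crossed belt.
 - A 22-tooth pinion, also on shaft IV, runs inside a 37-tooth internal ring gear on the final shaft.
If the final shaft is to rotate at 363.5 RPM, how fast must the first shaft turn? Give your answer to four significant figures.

Overall ratio R = 0.26667 × 1.9033 × 1.1429 × 1.6818 = 0.97555.
Required input speed = output speed × R = 363.5 × 0.97555 = 354.61 RPM.

354.6 RPM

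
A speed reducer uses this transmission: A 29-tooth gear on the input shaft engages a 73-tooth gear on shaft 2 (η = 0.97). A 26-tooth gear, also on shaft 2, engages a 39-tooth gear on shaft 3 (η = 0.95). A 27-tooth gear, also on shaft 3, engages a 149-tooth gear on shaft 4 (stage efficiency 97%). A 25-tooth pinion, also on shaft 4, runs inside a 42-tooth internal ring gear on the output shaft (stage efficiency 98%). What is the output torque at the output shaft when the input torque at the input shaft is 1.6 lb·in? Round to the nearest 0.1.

49.1 lb·in

Gear mesh: ratio = 73/29 = 2.5172; torque at shaft 2 = 1.6 × 2.5172 × 0.97 = 3.9068 lb·in.
Gear mesh: ratio = 39/26 = 1.5; torque at shaft 3 = 3.9068 × 1.5 × 0.95 = 5.5671 lb·in.
Gear mesh: ratio = 149/27 = 5.5185; torque at shaft 4 = 5.5671 × 5.5185 × 0.97 = 29.801 lb·in.
Internal gear: ratio = 42/25 = 1.68; torque at the output shaft = 29.801 × 1.68 × 0.98 = 49.064 lb·in.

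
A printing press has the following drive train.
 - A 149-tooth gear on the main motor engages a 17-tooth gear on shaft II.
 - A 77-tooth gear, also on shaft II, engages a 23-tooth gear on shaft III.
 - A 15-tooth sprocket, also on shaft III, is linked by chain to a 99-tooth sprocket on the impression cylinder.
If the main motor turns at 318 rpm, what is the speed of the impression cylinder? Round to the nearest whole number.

gear mesh 17/149 = 0.11409 → 318/0.11409 = 2787.2 rpm
gear mesh 23/77 = 0.2987 → 2787.2/0.2987 = 9331 rpm
chain 99/15 = 6.6 → 9331/6.6 = 1413.8 rpm

1414 rpm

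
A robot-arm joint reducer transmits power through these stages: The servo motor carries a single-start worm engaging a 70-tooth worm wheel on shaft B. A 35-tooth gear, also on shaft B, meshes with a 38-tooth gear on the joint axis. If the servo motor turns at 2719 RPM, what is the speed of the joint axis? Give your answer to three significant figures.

35.8 RPM

Worm: ratio = 70/1 = 70, so shaft B turns at 2719 / 70 = 38.843 RPM.
Gear mesh: ratio = 38/35 = 1.0857, so the joint axis turns at 38.843 / 1.0857 = 35.776 RPM.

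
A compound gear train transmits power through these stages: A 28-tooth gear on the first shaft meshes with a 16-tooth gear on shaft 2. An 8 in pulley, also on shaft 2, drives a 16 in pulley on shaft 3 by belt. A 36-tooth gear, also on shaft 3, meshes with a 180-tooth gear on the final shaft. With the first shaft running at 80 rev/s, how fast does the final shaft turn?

14 rev/s

Gear mesh: ratio = 16/28 = 0.57143, so shaft 2 turns at 80 / 0.57143 = 140 rev/s.
Belt: ratio = 16/8 = 2, so shaft 3 turns at 140 / 2 = 70 rev/s.
Gear mesh: ratio = 180/36 = 5, so the final shaft turns at 70 / 5 = 14 rev/s.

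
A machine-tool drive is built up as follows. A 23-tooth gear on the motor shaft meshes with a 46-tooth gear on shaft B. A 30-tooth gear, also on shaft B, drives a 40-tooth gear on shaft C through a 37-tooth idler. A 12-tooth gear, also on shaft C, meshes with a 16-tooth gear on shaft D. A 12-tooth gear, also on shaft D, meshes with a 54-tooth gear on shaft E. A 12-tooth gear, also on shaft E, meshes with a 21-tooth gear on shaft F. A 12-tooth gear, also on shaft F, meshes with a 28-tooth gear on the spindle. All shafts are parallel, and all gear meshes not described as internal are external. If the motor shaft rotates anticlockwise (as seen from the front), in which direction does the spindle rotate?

the motor shaft → shaft B: external mesh, 1 reversal → CW.
shaft B → shaft C: driver → idler → driven is 2 external meshes, 2 reversals → CW.
shaft C → shaft D: external mesh, 1 reversal → CCW.
shaft D → shaft E: external mesh, 1 reversal → CW.
shaft E → shaft F: external mesh, 1 reversal → CCW.
shaft F → the spindle: external mesh, 1 reversal → CW.
7 reversals in total — an odd number — so the spindle turns opposite to the motor shaft.

clockwise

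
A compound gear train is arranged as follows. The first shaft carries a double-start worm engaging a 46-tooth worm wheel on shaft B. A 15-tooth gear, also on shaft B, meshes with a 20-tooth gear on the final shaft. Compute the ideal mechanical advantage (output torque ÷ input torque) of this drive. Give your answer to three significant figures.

30.7

Each stage contributes driven/driver: worm 46/2 = 23, gear mesh 20/15 = 1.3333.
Overall: 23 × 1.3333 = 30.667.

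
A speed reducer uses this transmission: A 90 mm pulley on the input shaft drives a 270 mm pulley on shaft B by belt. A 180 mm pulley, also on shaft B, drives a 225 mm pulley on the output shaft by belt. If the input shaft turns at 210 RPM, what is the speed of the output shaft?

56 RPM

Belt: ratio = 270/90 = 3, so shaft B turns at 210 / 3 = 70 RPM.
Belt: ratio = 225/180 = 1.25, so the output shaft turns at 70 / 1.25 = 56 RPM.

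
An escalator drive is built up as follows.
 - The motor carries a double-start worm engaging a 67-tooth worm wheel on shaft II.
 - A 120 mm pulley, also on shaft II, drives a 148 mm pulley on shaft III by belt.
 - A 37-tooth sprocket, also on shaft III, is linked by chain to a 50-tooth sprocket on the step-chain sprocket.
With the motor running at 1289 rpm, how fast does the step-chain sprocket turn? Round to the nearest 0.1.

23.1 rpm

Worm: ratio = 67/2 = 33.5, so shaft II turns at 1289 / 33.5 = 38.478 rpm.
Belt: ratio = 148/120 = 1.2333, so shaft III turns at 38.478 / 1.2333 = 31.198 rpm.
Chain: ratio = 50/37 = 1.3514, so the step-chain sprocket turns at 31.198 / 1.3514 = 23.087 rpm.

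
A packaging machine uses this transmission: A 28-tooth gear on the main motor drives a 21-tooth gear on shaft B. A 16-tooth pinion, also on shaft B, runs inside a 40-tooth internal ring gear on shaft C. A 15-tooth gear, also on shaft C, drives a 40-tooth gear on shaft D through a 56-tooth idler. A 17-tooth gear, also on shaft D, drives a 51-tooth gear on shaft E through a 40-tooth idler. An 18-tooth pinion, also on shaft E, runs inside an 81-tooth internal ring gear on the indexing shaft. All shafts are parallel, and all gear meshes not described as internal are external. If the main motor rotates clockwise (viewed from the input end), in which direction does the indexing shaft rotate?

counterclockwise

the main motor → shaft B: external mesh, 1 reversal → CCW.
shaft B → shaft C: internal mesh, same direction → CCW.
shaft C → shaft D: driver → idler → driven is 2 external meshes, 2 reversals → CCW.
shaft D → shaft E: driver → idler → driven is 2 external meshes, 2 reversals → CCW.
shaft E → the indexing shaft: internal mesh, same direction → CCW.
5 reversals in total — an odd number — so the indexing shaft turns opposite to the main motor.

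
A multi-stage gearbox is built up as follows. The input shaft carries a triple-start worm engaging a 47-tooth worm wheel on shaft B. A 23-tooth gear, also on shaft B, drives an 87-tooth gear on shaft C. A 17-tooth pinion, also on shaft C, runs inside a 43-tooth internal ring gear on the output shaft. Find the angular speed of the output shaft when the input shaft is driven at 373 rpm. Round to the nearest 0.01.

worm 47/3 = 15.667 → 373/15.667 = 23.809 rpm
gear mesh 87/23 = 3.7826 → 23.809/3.7826 = 6.2942 rpm
internal gear 43/17 = 2.5294 → 6.2942/2.5294 = 2.4884 rpm

2.49 rpm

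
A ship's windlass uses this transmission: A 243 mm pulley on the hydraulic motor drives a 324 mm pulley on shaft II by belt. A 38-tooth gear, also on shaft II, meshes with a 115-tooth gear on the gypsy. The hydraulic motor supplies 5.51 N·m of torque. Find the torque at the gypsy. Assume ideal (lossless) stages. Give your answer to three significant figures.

22.2 N·m

After the belt (324/243): 5.51 × 1.3333 = 7.3467 N·m
After the gear mesh (115/38): 7.3467 × 3.0263 = 22.233 N·m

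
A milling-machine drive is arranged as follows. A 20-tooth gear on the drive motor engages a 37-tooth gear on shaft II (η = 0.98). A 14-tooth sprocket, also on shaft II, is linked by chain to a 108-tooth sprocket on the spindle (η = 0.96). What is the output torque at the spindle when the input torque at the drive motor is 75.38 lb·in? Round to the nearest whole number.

After the gear mesh (37/20): 75.38 × 1.85 × 0.98 = 136.66 lb·in
After the chain (108/14): 136.66 × 7.7143 × 0.96 = 1012.1 lb·in

1012 lb·in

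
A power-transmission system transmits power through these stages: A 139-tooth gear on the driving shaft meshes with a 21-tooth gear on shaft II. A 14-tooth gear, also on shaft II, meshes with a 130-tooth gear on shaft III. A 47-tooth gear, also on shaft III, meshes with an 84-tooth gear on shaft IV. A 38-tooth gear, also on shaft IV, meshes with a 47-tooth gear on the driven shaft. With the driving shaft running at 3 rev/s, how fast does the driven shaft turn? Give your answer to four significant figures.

Gear mesh: ratio = 21/139 = 0.15108, so shaft II turns at 3 / 0.15108 = 19.857 rev/s.
Gear mesh: ratio = 130/14 = 9.2857, so shaft III turns at 19.857 / 9.2857 = 2.1385 rev/s.
Gear mesh: ratio = 84/47 = 1.7872, so shaft IV turns at 2.1385 / 1.7872 = 1.1965 rev/s.
Gear mesh: ratio = 47/38 = 1.2368, so the driven shaft turns at 1.1965 / 1.2368 = 0.9674 rev/s.

0.9674 rev/s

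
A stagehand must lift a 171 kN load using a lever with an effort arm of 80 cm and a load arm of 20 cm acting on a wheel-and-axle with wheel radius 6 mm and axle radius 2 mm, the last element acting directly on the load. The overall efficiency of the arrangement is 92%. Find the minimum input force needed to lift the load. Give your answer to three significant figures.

Lever MA = effort arm / load arm = 80/20 = 4.
Wheel-and-axle MA = R/r = 6/2 = 3.
Combined ideal MA = 4 × 3 = 12.
Actual MA = 12 × 0.92 = 11.04.
Effort = load / actual MA = 171 / 11.04 = 15.489 kN.

15.5 kN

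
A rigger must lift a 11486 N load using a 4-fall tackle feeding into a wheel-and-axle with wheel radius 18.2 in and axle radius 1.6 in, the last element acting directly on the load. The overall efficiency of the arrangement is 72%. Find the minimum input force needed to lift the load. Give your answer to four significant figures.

Block-and-tackle MA = number of supporting rope parts = 4.
Wheel-and-axle MA = R/r = 18.2/1.6 = 11.375.
Combined ideal MA = 4 × 11.375 = 45.5.
Actual MA = 45.5 × 0.72 = 32.76.
Effort = load / actual MA = 11486 / 32.76 = 350.61 N.

350.6 N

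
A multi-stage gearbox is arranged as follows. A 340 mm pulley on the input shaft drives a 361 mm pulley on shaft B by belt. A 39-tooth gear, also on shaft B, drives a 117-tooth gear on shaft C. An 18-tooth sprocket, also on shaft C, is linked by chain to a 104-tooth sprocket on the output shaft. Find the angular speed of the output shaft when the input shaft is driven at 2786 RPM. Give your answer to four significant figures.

belt 361/340 = 1.0618 → 2786/1.0618 = 2623.9 RPM
gear mesh 117/39 = 3 → 2623.9/3 = 874.64 RPM
chain 104/18 = 5.7778 → 874.64/5.7778 = 151.38 RPM

151.4 RPM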